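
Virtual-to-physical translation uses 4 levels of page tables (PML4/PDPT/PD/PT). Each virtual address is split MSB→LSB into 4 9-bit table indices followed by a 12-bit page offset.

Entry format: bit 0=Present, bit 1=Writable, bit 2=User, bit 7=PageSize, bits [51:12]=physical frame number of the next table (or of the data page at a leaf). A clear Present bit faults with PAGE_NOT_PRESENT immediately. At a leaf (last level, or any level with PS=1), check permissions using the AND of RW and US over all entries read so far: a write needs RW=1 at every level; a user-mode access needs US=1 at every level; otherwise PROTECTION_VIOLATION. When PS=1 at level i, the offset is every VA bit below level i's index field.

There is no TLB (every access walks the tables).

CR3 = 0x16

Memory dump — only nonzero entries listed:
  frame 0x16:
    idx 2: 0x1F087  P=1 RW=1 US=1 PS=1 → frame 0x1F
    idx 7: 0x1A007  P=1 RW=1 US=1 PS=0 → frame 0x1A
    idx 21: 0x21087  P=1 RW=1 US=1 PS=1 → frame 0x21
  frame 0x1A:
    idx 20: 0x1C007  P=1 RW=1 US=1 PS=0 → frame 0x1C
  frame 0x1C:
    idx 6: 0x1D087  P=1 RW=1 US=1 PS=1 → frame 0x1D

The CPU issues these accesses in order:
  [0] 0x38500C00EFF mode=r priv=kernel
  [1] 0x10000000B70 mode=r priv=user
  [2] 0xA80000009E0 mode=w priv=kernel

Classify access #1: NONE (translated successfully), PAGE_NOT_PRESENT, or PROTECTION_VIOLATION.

Walk each access:
#0 VA=0x38500C00EFF (r,kernel):
  [0] read 0x16 idx=7: raw=0x1A007 flags P=1 W=1 U=1 S=0
  [1] read 0x1A idx=20: raw=0x1C007 flags P=1 W=1 U=1 S=0
  [2] read 0x1C idx=6: raw=0x1D087 flags P=1 W=1 U=1 S=1
  ✓ 0x1DEFF (huge @L2)  — 3 lookups
#1 VA=0x10000000B70 (r,user):
  [0] read 0x16 idx=2: raw=0x1F087 flags P=1 W=1 U=1 S=1
  ✓ 0x1FB70 (huge @L0)  — 1 lookups
#2 VA=0xA80000009E0 (w,kernel):
  [0] read 0x16 idx=21: raw=0x21087 flags P=1 W=1 U=1 S=1
  ✓ 0x219E0 (huge @L0)  — 1 lookups

Access #1 fault: NONE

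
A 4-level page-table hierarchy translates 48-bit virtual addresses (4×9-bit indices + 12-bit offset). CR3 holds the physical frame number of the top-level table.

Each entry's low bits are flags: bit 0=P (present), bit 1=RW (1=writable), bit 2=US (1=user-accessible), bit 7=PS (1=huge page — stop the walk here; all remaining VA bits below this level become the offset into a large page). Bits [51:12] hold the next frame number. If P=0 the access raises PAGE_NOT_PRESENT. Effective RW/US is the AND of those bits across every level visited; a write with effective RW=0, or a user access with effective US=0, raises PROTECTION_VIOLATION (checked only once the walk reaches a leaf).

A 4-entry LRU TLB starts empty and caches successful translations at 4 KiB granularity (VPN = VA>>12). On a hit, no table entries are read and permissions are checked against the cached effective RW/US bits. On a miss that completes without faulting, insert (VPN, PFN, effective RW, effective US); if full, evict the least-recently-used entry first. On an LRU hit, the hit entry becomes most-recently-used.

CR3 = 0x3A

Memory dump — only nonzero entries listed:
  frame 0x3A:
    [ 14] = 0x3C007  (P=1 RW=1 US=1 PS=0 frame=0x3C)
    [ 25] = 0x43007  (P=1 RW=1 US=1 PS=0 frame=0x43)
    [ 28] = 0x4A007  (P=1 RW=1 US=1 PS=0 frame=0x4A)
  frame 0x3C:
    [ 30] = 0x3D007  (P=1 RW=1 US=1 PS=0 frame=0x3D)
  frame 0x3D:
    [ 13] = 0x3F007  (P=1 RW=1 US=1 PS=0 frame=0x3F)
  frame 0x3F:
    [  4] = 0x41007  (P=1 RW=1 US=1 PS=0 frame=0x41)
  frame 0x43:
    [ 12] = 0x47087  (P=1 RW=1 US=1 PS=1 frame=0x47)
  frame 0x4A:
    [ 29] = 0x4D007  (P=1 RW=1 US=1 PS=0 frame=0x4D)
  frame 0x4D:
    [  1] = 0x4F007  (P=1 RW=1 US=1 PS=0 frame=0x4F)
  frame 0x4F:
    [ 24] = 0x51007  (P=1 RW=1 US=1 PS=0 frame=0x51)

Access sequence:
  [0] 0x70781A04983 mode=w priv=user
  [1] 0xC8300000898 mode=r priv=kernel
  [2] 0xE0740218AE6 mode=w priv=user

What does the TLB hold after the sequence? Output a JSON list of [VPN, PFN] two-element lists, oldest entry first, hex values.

Per-access translation:
#0 VA=0x70781A04983 (w,user):
  [0] read 0x3A idx=14: raw=0x3C007 flags P=1 W=1 U=1 S=0
  [1] read 0x3C idx=30: raw=0x3D007 flags P=1 W=1 U=1 S=0
  [2] read 0x3D idx=13: raw=0x3F007 flags P=1 W=1 U=1 S=0
  [3] read 0x3F idx=4: raw=0x41007 flags P=1 W=1 U=1 S=0
  ✓ 0x41983  — 4 lookups
#1 VA=0xC8300000898 (r,kernel):
  [0] read 0x3A idx=25: raw=0x43007 flags P=1 W=1 U=1 S=0
  [1] read 0x43 idx=12: raw=0x47087 flags P=1 W=1 U=1 S=1
  ✓ 0x47898 (huge @L1)  — 2 lookups
#2 VA=0xE0740218AE6 (w,user):
  [0] read 0x3A idx=28: raw=0x4A007 flags P=1 W=1 U=1 S=0
  [1] read 0x4A idx=29: raw=0x4D007 flags P=1 W=1 U=1 S=0
  [2] read 0x4D idx=1: raw=0x4F007 flags P=1 W=1 U=1 S=0
  [3] read 0x4F idx=24: raw=0x51007 flags P=1 W=1 U=1 S=0
  ✓ 0x51AE6  — 4 lookups

TLB: [["0x70781A04", "0x41"], ["0xC8300000", "0x47"], ["0xE0740218", "0x51"]]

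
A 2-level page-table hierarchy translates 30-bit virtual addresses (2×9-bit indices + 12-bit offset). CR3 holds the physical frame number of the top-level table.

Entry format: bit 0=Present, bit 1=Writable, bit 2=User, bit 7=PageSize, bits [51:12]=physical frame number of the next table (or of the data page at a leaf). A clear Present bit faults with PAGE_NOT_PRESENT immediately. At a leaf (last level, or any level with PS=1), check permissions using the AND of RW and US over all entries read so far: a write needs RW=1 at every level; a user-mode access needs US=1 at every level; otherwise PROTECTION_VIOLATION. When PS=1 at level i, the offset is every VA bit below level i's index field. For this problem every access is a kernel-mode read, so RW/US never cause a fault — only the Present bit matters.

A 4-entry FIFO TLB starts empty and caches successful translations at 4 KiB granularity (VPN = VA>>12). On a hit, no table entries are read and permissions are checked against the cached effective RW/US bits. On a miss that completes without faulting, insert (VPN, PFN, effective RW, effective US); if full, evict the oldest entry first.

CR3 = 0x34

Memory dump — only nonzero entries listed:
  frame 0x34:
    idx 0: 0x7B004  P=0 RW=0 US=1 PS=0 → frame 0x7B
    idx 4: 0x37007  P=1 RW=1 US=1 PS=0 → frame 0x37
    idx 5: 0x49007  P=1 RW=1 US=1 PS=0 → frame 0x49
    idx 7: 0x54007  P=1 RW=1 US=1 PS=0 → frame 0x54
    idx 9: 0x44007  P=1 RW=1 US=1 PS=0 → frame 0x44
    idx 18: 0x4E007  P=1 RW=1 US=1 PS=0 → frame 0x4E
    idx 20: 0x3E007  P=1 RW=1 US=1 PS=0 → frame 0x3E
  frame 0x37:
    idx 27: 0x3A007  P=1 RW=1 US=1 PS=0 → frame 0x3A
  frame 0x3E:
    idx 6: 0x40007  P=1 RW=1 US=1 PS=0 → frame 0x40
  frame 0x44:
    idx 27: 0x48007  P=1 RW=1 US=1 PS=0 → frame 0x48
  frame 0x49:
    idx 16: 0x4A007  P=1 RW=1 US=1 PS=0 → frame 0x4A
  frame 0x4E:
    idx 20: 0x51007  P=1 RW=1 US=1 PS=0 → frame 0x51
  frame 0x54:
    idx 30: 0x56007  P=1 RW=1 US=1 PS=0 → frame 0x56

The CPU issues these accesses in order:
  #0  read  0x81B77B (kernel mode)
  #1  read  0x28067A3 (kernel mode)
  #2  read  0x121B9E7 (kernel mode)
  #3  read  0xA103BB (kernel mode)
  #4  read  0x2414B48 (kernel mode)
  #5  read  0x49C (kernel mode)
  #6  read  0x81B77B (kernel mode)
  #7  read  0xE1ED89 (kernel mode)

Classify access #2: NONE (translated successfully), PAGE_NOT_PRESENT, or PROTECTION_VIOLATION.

Per-access translation:
#0 VA=0x81B77B (r,kernel):
  [0] read 0x34 idx=4: raw=0x37007 flags P=1 W=1 U=1 S=0
  [1] read 0x37 idx=27: raw=0x3A007 flags P=1 W=1 U=1 S=0
  ✓ 0x3A77B  — 2 lookups
#1 VA=0x28067A3 (r,kernel):
  [0] read 0x34 idx=20: raw=0x3E007 flags P=1 W=1 U=1 S=0
  [1] read 0x3E idx=6: raw=0x40007 flags P=1 W=1 U=1 S=0
  ✓ 0x407A3  — 2 lookups
#2 VA=0x121B9E7 (r,kernel):
  [0] read 0x34 idx=9: raw=0x44007 flags P=1 W=1 U=1 S=0
  [1] read 0x44 idx=27: raw=0x48007 flags P=1 W=1 U=1 S=0
  ✓ 0x489E7  — 2 lookups
#3 VA=0xA103BB (r,kernel):
  [0] read 0x34 idx=5: raw=0x49007 flags P=1 W=1 U=1 S=0
  [1] read 0x49 idx=16: raw=0x4A007 flags P=1 W=1 U=1 S=0
  ✓ 0x4A3BB  — 2 lookups
#4 VA=0x2414B48 (r,kernel):
  [0] read 0x34 idx=18: raw=0x4E007 flags P=1 W=1 U=1 S=0
  [1] read 0x4E idx=20: raw=0x51007 flags P=1 W=1 U=1 S=0
  ✓ 0x51B48  — 2 lookups
#5 VA=0x49C (r,kernel):
  [0] read 0x34 idx=0: raw=0x7B004 flags P=0 W=0 U=1 S=0
  → PAGE_NOT_PRESENT  (1 entries read)
#6 VA=0x81B77B (r,kernel):
  [0] read 0x34 idx=4: raw=0x37007 flags P=1 W=1 U=1 S=0
  [1] read 0x37 idx=27: raw=0x3A007 flags P=1 W=1 U=1 S=0
  ✓ 0x3A77B  — 2 lookups
#7 VA=0xE1ED89 (r,kernel):
  [0] read 0x34 idx=7: raw=0x54007 flags P=1 W=1 U=1 S=0
  [1] read 0x54 idx=30: raw=0x56007 flags P=1 W=1 U=1 S=0
  ✓ 0x56D89  — 2 lookups

Access #2 fault: NONE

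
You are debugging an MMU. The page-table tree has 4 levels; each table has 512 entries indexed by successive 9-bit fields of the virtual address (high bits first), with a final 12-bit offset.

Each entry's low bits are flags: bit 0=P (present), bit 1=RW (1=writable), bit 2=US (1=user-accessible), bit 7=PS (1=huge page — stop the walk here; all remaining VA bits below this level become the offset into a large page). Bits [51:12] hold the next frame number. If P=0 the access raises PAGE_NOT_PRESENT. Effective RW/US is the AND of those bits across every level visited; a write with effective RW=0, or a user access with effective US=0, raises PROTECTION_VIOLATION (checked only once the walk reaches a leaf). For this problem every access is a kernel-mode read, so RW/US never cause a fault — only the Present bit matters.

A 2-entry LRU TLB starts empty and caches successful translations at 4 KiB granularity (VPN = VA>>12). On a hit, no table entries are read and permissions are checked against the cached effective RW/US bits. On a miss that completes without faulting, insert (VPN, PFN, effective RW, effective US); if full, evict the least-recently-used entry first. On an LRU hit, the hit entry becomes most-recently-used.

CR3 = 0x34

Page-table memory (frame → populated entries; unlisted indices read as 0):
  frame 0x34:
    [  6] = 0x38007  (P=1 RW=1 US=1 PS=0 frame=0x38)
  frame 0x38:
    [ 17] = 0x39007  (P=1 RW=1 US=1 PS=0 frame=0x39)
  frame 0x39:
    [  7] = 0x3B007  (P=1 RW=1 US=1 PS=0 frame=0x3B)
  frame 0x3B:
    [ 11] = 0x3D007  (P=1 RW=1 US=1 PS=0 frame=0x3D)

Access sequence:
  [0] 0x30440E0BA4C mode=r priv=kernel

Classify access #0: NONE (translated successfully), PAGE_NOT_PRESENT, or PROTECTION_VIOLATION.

Trace:
#0 VA=0x30440E0BA4C (r,kernel):
  [0] read 0x34 idx=6: raw=0x38007 flags P=1 W=1 U=1 S=0
  [1] read 0x38 idx=17: raw=0x39007 flags P=1 W=1 U=1 S=0
  [2] read 0x39 idx=7: raw=0x3B007 flags P=1 W=1 U=1 S=0
  [3] read 0x3B idx=11: raw=0x3D007 flags P=1 W=1 U=1 S=0
  ✓ 0x3DA4C  — 4 lookups

Access #0 fault: NONE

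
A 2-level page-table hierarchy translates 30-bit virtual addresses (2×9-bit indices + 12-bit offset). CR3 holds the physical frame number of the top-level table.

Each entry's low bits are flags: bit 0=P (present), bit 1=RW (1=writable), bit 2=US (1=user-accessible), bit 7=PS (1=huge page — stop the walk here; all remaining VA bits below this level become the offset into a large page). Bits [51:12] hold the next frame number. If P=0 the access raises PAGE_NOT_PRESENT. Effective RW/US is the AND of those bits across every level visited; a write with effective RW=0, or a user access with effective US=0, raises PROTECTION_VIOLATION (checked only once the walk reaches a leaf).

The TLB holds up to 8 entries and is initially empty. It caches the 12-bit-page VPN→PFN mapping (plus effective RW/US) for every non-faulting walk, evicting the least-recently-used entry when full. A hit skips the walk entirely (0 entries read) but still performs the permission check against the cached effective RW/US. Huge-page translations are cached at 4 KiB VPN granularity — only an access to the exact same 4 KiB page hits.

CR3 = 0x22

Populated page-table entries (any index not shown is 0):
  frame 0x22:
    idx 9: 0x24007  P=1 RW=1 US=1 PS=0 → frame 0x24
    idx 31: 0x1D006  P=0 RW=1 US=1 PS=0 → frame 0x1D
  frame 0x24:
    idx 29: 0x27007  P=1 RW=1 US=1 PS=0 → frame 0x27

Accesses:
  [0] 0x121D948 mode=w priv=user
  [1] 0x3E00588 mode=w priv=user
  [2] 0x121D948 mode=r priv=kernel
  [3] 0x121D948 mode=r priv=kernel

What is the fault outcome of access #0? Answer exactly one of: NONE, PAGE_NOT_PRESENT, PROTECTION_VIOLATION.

Walk each access:
#0 VA=0x121D948 (w,user):
  [0] read 0x22 idx=9: raw=0x24007 flags P=1 W=1 U=1 S=0
  [1] read 0x24 idx=29: raw=0x27007 flags P=1 W=1 U=1 S=0
  ✓ 0x27948  — 2 lookups
#1 VA=0x3E00588 (w,user):
  [0] read 0x22 idx=31: raw=0x1D006 flags P=0 W=1 U=1 S=0
  ✗ PAGE_NOT_PRESENT  [1 reads]
#2 VA=0x121D948 (r,kernel):
  TLB hit vpn=0x121D → PA=0x27948
#3 VA=0x121D948 (r,kernel):
  TLB hit vpn=0x121D → PA=0x27948

Access #0 fault: NONE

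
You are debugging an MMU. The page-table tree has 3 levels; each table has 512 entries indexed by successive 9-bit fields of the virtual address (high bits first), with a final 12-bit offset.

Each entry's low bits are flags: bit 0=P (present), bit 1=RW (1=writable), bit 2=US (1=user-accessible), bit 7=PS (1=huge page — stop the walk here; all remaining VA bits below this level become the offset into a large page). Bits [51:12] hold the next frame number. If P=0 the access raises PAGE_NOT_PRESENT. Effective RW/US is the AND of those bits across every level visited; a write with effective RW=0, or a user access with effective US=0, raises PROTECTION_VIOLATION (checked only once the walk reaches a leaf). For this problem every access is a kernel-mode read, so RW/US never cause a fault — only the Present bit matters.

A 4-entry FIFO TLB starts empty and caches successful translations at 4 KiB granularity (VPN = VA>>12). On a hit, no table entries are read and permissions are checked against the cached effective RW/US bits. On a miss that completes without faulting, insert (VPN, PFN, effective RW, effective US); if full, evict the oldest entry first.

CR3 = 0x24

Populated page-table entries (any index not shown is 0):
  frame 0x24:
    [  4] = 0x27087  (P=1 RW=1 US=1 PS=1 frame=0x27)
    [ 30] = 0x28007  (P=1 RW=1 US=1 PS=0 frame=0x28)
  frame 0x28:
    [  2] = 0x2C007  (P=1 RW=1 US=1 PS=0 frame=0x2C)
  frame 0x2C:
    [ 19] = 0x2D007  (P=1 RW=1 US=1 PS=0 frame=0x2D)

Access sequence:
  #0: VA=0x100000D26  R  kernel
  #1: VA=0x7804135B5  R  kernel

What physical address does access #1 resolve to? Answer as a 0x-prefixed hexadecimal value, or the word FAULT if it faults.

Per-access translation:
#0 VA=0x100000D26 (r,kernel):
  L0: frame=0x24 idx=4 entry=0x27087 [P=1 RW=1 US=1 PS=1]
  → PA=0x27D26 (huge @L0)  (1 entries read)
#1 VA=0x7804135B5 (r,kernel):
  L0: frame=0x24 idx=30 entry=0x28007 [P=1 RW=1 US=1 PS=0]
  L1: frame=0x28 idx=2 entry=0x2C007 [P=1 RW=1 US=1 PS=0]
  L2: frame=0x2C idx=19 entry=0x2D007 [P=1 RW=1 US=1 PS=0]
  → PA=0x2D5B5  (3 entries read)

Access #1 PA: 0x2D5B5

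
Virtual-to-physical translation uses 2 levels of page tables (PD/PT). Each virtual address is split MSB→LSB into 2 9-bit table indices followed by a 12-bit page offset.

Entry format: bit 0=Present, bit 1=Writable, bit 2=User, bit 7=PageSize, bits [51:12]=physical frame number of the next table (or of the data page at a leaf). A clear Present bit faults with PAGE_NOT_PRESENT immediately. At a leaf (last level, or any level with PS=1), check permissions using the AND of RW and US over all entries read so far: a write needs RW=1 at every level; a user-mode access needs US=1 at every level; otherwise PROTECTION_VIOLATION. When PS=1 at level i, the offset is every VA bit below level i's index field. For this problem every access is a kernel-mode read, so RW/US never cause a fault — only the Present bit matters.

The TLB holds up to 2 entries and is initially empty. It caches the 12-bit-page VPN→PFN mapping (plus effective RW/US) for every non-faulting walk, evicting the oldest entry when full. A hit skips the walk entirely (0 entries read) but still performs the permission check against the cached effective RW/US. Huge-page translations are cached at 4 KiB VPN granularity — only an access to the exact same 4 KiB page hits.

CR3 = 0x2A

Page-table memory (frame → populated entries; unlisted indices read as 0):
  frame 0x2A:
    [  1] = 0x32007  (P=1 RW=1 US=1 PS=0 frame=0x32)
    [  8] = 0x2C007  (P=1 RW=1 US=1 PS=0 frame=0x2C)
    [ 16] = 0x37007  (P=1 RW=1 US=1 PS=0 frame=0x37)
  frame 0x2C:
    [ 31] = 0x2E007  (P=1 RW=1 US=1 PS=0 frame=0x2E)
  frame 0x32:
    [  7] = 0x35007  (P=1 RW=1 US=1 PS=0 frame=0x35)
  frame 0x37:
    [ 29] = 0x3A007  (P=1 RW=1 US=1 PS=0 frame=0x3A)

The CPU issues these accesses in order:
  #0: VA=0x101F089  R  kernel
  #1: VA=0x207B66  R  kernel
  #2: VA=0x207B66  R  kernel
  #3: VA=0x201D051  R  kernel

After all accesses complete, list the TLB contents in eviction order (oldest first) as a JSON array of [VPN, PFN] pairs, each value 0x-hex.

Trace:
#0 VA=0x101F089 (r,kernel):
  lvl0: tbl 0x2A, slot 8 ⇒ 0x2C007 (P1/RW1/US1/PS0)
  lvl1: tbl 0x2C, slot 31 ⇒ 0x2E007 (P1/RW1/US1/PS0)
  ✓ 0x2E089  — 2 lookups
#1 VA=0x207B66 (r,kernel):
  lvl0: tbl 0x2A, slot 1 ⇒ 0x32007 (P1/RW1/US1/PS0)
  lvl1: tbl 0x32, slot 7 ⇒ 0x35007 (P1/RW1/US1/PS0)
  ✓ 0x35B66  — 2 lookups
#2 VA=0x207B66 (r,kernel):
  TLB hit vpn=0x207 → PA=0x35B66
#3 VA=0x201D051 (r,kernel):
  lvl0: tbl 0x2A, slot 16 ⇒ 0x37007 (P1/RW1/US1/PS0)
  lvl1: tbl 0x37, slot 29 ⇒ 0x3A007 (P1/RW1/US1/PS0)
  ✓ 0x3A051  — 2 lookups

TLB: [["0x207", "0x35"], ["0x201D", "0x3A"]]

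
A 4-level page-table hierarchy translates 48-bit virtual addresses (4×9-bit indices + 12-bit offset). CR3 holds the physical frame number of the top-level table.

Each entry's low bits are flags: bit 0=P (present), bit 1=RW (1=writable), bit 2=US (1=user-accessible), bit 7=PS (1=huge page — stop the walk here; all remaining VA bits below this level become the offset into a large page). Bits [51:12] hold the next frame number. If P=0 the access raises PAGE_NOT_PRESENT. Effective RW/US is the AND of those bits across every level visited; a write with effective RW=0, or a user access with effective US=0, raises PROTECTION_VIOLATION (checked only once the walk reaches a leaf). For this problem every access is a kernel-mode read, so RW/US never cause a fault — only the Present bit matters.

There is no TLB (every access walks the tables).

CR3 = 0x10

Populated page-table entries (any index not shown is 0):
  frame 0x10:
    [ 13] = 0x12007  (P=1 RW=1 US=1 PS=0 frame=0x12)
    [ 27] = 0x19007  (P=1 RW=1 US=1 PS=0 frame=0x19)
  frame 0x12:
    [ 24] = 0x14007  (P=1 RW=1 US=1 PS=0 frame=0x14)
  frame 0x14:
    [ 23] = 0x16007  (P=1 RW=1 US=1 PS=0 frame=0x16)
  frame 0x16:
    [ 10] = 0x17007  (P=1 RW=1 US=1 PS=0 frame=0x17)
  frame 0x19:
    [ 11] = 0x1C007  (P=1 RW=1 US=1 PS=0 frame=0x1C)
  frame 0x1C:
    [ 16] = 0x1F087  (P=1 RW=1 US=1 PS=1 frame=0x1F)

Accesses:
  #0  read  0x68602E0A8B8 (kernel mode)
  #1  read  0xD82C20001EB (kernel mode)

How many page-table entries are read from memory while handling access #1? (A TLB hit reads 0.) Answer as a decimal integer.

Per-access translation:
#0 VA=0x68602E0A8B8 (r,kernel):
  lvl0: tbl 0x10, slot 13 ⇒ 0x12007 (P1/RW1/US1/PS0)
  lvl1: tbl 0x12, slot 24 ⇒ 0x14007 (P1/RW1/US1/PS0)
  lvl2: tbl 0x14, slot 23 ⇒ 0x16007 (P1/RW1/US1/PS0)
  lvl3: tbl 0x16, slot 10 ⇒ 0x17007 (P1/RW1/US1/PS0)
  → PA=0x178B8  (4 entries read)
#1 VA=0xD82C20001EB (r,kernel):
  lvl0: tbl 0x10, slot 27 ⇒ 0x19007 (P1/RW1/US1/PS0)
  lvl1: tbl 0x19, slot 11 ⇒ 0x1C007 (P1/RW1/US1/PS0)
  lvl2: tbl 0x1C, slot 16 ⇒ 0x1F087 (P1/RW1/US1/PS1)
  → PA=0x1F1EB (huge @L2)  (3 entries read)

Entries read for #1: 3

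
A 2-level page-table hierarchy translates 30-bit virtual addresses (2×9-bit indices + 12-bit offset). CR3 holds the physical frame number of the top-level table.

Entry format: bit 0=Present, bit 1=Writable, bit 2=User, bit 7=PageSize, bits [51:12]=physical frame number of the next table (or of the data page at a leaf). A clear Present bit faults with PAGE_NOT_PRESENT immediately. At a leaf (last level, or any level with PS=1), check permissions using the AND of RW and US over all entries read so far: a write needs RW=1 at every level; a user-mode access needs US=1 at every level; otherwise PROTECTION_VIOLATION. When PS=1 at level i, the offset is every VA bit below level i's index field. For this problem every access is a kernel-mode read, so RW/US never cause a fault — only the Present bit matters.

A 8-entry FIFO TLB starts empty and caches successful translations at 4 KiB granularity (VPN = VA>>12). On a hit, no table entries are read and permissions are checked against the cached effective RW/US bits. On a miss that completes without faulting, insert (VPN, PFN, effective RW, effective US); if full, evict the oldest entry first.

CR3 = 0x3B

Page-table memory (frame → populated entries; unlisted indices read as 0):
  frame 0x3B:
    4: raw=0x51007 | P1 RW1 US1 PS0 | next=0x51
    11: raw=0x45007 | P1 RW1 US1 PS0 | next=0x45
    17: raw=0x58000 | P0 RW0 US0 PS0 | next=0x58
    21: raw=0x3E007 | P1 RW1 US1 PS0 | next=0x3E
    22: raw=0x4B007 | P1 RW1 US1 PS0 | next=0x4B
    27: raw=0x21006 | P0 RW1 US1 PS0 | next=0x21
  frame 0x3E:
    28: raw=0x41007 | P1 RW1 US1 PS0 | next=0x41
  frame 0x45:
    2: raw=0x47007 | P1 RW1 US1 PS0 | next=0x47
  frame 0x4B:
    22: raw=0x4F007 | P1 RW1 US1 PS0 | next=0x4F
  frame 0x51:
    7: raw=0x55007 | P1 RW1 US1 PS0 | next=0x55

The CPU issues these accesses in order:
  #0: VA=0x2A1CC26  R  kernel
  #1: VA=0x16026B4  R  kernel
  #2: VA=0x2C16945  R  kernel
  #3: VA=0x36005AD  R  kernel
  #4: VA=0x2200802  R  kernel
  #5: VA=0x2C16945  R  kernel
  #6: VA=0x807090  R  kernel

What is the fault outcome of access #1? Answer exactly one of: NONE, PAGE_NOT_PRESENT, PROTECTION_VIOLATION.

Per-access translation:
#0 VA=0x2A1CC26 (r,kernel):
  [0] read 0x3B idx=21: raw=0x3E007 flags P=1 W=1 U=1 S=0
  [1] read 0x3E idx=28: raw=0x41007 flags P=1 W=1 U=1 S=0
  ⇒ phys 0x41C26  [2 reads]
#1 VA=0x16026B4 (r,kernel):
  [0] read 0x3B idx=11: raw=0x45007 flags P=1 W=1 U=1 S=0
  [1] read 0x45 idx=2: raw=0x47007 flags P=1 W=1 U=1 S=0
  ⇒ phys 0x476B4  [2 reads]
#2 VA=0x2C16945 (r,kernel):
  [0] read 0x3B idx=22: raw=0x4B007 flags P=1 W=1 U=1 S=0
  [1] read 0x4B idx=22: raw=0x4F007 flags P=1 W=1 U=1 S=0
  ⇒ phys 0x4F945  [2 reads]
#3 VA=0x36005AD (r,kernel):
  [0] read 0x3B idx=27: raw=0x21006 flags P=0 W=1 U=1 S=0
  ✗ PAGE_NOT_PRESENT  [1 reads]
#4 VA=0x2200802 (r,kernel):
  [0] read 0x3B idx=17: raw=0x58000 flags P=0 W=0 U=0 S=0
  ✗ PAGE_NOT_PRESENT  [1 reads]
#5 VA=0x2C16945 (r,kernel):
  TLB hit vpn=0x2C16 → PA=0x4F945
#6 VA=0x807090 (r,kernel):
  [0] read 0x3B idx=4: raw=0x51007 flags P=1 W=1 U=1 S=0
  [1] read 0x51 idx=7: raw=0x55007 flags P=1 W=1 U=1 S=0
  ⇒ phys 0x55090  [2 reads]

Access #1 fault: NONE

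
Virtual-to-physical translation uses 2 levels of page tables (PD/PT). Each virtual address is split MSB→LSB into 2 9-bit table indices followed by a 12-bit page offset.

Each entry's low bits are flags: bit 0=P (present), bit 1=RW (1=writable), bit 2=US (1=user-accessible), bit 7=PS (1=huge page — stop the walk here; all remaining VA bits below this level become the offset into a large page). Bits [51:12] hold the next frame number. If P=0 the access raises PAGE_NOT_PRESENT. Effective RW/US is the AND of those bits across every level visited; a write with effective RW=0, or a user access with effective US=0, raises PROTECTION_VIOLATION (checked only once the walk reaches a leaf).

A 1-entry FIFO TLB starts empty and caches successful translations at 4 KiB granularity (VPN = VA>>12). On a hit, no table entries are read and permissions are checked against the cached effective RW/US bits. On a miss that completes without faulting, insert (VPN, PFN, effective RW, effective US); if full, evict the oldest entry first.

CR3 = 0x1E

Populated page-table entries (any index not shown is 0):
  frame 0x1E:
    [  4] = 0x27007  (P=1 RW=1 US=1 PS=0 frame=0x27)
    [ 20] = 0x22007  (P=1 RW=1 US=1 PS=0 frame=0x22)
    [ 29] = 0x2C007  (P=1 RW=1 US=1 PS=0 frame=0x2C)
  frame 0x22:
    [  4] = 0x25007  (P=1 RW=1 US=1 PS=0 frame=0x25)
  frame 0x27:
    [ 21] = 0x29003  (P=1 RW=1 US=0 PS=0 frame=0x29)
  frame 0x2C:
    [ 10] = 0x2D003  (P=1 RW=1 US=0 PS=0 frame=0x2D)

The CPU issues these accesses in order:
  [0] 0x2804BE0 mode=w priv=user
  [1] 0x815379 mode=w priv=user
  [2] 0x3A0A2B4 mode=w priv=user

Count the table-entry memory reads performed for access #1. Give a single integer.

Trace:
#0 VA=0x2804BE0 (w,user):
  [0] read 0x1E idx=20: raw=0x22007 flags P=1 W=1 U=1 S=0
  [1] read 0x22 idx=4: raw=0x25007 flags P=1 W=1 U=1 S=0
  ⇒ phys 0x25BE0  [2 reads]
#1 VA=0x815379 (w,user):
  [0] read 0x1E idx=4: raw=0x27007 flags P=1 W=1 U=1 S=0
  [1] read 0x27 idx=21: raw=0x29003 flags P=1 W=1 U=0 S=0
  → PROTECTION_VIOLATION  (2 entries read)
#2 VA=0x3A0A2B4 (w,user):
  [0] read 0x1E idx=29: raw=0x2C007 flags P=1 W=1 U=1 S=0
  [1] read 0x2C idx=10: raw=0x2D003 flags P=1 W=1 U=0 S=0
  → PROTECTION_VIOLATION  (2 entries read)

Entries read for #1: 2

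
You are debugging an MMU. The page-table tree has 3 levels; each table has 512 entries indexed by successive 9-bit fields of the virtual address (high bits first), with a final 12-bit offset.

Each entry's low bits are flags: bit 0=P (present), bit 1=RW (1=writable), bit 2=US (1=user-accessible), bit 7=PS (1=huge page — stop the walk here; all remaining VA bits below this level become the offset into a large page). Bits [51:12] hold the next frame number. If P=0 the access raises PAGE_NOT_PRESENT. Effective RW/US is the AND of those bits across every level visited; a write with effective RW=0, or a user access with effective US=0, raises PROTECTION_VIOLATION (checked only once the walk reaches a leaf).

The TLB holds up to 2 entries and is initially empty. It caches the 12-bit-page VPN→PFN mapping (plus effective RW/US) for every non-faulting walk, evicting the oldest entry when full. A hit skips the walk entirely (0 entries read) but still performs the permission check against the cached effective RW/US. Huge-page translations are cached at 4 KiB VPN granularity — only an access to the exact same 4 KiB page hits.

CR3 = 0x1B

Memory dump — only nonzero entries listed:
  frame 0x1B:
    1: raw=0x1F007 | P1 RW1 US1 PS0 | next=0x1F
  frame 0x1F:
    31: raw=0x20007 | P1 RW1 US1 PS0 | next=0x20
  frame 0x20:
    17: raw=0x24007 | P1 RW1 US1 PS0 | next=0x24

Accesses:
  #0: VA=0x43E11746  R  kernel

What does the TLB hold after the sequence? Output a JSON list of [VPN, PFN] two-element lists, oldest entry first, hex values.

Trace:
#0 VA=0x43E11746 (r,kernel):
  [0] read 0x1B idx=1: raw=0x1F007 flags P=1 W=1 U=1 S=0
  [1] read 0x1F idx=31: raw=0x20007 flags P=1 W=1 U=1 S=0
  [2] read 0x20 idx=17: raw=0x24007 flags P=1 W=1 U=1 S=0
  ⇒ phys 0x24746  [3 reads]

TLB: [["0x43E11", "0x24"]]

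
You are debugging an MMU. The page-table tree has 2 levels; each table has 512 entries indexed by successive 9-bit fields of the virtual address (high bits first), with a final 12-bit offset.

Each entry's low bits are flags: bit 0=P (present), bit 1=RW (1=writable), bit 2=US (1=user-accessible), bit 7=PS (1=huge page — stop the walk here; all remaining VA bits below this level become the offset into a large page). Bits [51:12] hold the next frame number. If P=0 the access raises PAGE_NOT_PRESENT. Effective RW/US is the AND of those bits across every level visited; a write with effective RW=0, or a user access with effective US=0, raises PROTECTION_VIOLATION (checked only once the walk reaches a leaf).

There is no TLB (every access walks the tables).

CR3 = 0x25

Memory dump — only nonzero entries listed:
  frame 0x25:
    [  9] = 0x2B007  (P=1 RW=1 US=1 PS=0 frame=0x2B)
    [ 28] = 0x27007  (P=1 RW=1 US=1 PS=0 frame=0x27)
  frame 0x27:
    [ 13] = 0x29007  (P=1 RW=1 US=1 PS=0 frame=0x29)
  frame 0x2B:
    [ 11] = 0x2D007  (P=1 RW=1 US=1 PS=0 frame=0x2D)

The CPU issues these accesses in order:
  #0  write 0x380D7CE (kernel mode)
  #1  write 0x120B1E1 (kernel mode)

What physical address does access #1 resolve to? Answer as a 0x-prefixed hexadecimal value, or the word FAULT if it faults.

Trace:
#0 VA=0x380D7CE (w,kernel):
  L0: frame=0x25 idx=28 entry=0x27007 [P=1 RW=1 US=1 PS=0]
  L1: frame=0x27 idx=13 entry=0x29007 [P=1 RW=1 US=1 PS=0]
  ✓ 0x297CE  — 2 lookups
#1 VA=0x120B1E1 (w,kernel):
  L0: frame=0x25 idx=9 entry=0x2B007 [P=1 RW=1 US=1 PS=0]
  L1: frame=0x2B idx=11 entry=0x2D007 [P=1 RW=1 US=1 PS=0]
  ✓ 0x2D1E1  — 2 lookups

Access #1 PA: 0x2D1E1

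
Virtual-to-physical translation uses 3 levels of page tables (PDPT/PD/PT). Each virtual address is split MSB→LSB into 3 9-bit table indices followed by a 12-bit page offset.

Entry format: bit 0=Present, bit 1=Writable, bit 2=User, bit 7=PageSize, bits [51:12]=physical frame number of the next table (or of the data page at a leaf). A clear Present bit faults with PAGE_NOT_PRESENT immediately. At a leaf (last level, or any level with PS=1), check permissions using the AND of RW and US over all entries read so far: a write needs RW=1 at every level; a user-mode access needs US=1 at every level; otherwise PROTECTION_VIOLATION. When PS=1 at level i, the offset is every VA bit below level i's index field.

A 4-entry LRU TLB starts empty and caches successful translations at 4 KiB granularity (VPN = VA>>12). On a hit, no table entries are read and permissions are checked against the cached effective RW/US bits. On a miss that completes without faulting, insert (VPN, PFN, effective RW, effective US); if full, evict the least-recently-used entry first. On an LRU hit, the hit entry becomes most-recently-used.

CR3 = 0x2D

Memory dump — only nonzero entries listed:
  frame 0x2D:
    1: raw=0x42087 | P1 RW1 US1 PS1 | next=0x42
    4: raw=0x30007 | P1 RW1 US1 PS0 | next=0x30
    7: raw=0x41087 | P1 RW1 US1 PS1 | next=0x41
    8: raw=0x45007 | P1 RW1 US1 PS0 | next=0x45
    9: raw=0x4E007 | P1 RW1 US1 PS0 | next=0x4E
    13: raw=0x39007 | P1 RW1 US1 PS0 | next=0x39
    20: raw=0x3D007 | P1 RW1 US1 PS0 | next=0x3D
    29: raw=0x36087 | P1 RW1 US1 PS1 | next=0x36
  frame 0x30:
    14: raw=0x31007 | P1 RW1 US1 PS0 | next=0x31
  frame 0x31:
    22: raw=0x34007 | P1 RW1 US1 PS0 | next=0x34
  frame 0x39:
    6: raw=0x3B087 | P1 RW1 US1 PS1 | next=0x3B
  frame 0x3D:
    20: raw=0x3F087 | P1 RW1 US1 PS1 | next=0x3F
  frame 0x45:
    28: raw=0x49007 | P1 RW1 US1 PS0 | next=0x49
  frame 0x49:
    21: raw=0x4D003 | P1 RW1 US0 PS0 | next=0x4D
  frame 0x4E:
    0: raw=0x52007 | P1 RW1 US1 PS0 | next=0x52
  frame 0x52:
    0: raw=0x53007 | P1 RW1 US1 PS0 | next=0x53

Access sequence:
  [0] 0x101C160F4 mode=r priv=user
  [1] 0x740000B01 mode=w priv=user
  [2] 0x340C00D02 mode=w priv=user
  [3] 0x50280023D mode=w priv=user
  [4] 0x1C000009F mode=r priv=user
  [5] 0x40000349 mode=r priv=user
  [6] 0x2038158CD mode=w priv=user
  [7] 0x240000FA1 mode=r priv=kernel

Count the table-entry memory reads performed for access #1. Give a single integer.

Walk each access:
#0 VA=0x101C160F4 (r,user):
  lvl0: tbl 0x2D, slot 4 ⇒ 0x30007 (P1/RW1/US1/PS0)
  lvl1: tbl 0x30, slot 14 ⇒ 0x31007 (P1/RW1/US1/PS0)
  lvl2: tbl 0x31, slot 22 ⇒ 0x34007 (P1/RW1/US1/PS0)
  ✓ 0x340F4  — 3 lookups
#1 VA=0x740000B01 (w,user):
  lvl0: tbl 0x2D, slot 29 ⇒ 0x36087 (P1/RW1/US1/PS1)
  ✓ 0x36B01 (huge @L0)  — 1 lookups
#2 VA=0x340C00D02 (w,user):
  lvl0: tbl 0x2D, slot 13 ⇒ 0x39007 (P1/RW1/US1/PS0)
  lvl1: tbl 0x39, slot 6 ⇒ 0x3B087 (P1/RW1/US1/PS1)
  ✓ 0x3BD02 (huge @L1)  — 2 lookups
#3 VA=0x50280023D (w,user):
  lvl0: tbl 0x2D, slot 20 ⇒ 0x3D007 (P1/RW1/US1/PS0)
  lvl1: tbl 0x3D, slot 20 ⇒ 0x3F087 (P1/RW1/US1/PS1)
  ✓ 0x3F23D (huge @L1)  — 2 lookups
#4 VA=0x1C000009F (r,user):
  lvl0: tbl 0x2D, slot 7 ⇒ 0x41087 (P1/RW1/US1/PS1)
  ✓ 0x4109F (huge @L0)  — 1 lookups
#5 VA=0x40000349 (r,user):
  lvl0: tbl 0x2D, slot 1 ⇒ 0x42087 (P1/RW1/US1/PS1)
  ✓ 0x42349 (huge @L0)  — 1 lookups
#6 VA=0x2038158CD (w,user):
  lvl0: tbl 0x2D, slot 8 ⇒ 0x45007 (P1/RW1/US1/PS0)
  lvl1: tbl 0x45, slot 28 ⇒ 0x49007 (P1/RW1/US1/PS0)
  lvl2: tbl 0x49, slot 21 ⇒ 0x4D003 (P1/RW1/US0/PS0)
  → PROTECTION_VIOLATION  (3 entries read)
#7 VA=0x240000FA1 (r,kernel):
  lvl0: tbl 0x2D, slot 9 ⇒ 0x4E007 (P1/RW1/US1/PS0)
  lvl1: tbl 0x4E, slot 0 ⇒ 0x52007 (P1/RW1/US1/PS0)
  lvl2: tbl 0x52, slot 0 ⇒ 0x53007 (P1/RW1/US1/PS0)
  ✓ 0x53FA1  — 3 lookups

Entries read for #1: 1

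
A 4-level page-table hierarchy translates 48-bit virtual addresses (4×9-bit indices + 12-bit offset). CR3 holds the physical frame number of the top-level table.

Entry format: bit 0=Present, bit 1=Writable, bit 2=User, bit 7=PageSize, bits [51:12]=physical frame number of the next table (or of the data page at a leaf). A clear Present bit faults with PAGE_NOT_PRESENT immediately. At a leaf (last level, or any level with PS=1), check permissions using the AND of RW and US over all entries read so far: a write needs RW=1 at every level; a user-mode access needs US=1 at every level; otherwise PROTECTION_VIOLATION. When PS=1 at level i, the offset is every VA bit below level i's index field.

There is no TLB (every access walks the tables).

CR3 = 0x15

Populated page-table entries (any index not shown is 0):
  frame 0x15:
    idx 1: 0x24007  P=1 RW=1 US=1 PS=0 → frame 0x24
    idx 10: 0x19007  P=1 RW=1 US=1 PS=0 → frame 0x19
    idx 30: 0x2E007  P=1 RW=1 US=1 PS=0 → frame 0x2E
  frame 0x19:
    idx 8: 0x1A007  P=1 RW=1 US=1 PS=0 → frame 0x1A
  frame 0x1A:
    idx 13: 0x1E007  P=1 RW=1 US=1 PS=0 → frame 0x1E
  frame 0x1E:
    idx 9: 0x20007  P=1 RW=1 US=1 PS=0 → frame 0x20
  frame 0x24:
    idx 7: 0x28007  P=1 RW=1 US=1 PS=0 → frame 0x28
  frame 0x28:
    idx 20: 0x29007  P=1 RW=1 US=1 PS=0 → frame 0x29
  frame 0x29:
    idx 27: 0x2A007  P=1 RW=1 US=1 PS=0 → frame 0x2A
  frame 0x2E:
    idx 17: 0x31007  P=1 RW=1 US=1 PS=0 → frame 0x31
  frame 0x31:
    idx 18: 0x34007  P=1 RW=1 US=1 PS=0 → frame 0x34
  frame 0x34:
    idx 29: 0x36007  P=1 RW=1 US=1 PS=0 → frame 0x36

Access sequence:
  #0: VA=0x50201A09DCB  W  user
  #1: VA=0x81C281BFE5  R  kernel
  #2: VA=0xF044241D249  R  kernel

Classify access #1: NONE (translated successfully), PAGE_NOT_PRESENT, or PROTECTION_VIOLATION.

Walk each access:
#0 VA=0x50201A09DCB (w,user):
  L0: frame=0x15 idx=10 entry=0x19007 [P=1 RW=1 US=1 PS=0]
  L1: frame=0x19 idx=8 entry=0x1A007 [P=1 RW=1 US=1 PS=0]
  L2: frame=0x1A idx=13 entry=0x1E007 [P=1 RW=1 US=1 PS=0]
  L3: frame=0x1E idx=9 entry=0x20007 [P=1 RW=1 US=1 PS=0]
  ⇒ phys 0x20DCB  [4 reads]
#1 VA=0x81C281BFE5 (r,kernel):
  L0: frame=0x15 idx=1 entry=0x24007 [P=1 RW=1 US=1 PS=0]
  L1: frame=0x24 idx=7 entry=0x28007 [P=1 RW=1 US=1 PS=0]
  L2: frame=0x28 idx=20 entry=0x29007 [P=1 RW=1 US=1 PS=0]
  L3: frame=0x29 idx=27 entry=0x2A007 [P=1 RW=1 US=1 PS=0]
  ⇒ phys 0x2AFE5  [4 reads]
#2 VA=0xF044241D249 (r,kernel):
  L0: frame=0x15 idx=30 entry=0x2E007 [P=1 RW=1 US=1 PS=0]
  L1: frame=0x2E idx=17 entry=0x31007 [P=1 RW=1 US=1 PS=0]
  L2: frame=0x31 idx=18 entry=0x34007 [P=1 RW=1 US=1 PS=0]
  L3: frame=0x34 idx=29 entry=0x36007 [P=1 RW=1 US=1 PS=0]
  ⇒ phys 0x36249  [4 reads]

Access #1 fault: NONE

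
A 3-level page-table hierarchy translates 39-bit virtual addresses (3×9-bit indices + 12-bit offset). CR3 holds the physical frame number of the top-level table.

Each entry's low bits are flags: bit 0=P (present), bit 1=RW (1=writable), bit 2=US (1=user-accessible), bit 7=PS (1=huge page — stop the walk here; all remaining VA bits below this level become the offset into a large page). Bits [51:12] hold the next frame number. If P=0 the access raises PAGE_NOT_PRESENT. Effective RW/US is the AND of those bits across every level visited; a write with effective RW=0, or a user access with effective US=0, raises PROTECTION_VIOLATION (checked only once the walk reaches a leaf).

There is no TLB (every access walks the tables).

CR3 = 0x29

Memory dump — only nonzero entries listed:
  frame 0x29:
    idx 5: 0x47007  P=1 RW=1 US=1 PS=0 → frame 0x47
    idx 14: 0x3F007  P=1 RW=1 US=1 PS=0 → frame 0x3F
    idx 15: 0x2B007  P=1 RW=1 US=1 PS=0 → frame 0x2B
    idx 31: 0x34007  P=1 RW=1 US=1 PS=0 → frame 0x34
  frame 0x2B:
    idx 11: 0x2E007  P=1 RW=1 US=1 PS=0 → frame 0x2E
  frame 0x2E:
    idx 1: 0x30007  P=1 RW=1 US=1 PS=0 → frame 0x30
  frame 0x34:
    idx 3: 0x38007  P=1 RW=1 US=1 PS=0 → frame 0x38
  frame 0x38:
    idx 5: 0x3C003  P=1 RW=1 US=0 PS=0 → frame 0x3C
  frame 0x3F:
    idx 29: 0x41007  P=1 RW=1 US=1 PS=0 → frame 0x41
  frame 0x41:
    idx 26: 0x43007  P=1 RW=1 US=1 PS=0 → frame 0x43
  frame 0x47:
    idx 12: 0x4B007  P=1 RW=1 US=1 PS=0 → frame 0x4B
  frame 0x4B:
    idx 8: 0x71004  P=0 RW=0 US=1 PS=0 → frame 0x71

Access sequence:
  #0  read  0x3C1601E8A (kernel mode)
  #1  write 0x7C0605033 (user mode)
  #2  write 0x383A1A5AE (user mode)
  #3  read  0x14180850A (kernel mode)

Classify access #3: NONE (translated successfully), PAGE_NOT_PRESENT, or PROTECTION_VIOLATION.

Per-access translation:
#0 VA=0x3C1601E8A (r,kernel):
  L0 @0x29[15] → 0x2B007  P=1,RW=1,US=1,PS=0
  L1 @0x2B[11] → 0x2E007  P=1,RW=1,US=1,PS=0
  L2 @0x2E[1] → 0x30007  P=1,RW=1,US=1,PS=0
  → PA=0x30E8A  (3 entries read)
#1 VA=0x7C0605033 (w,user):
  L0 @0x29[31] → 0x34007  P=1,RW=1,US=1,PS=0
  L1 @0x34[3] → 0x38007  P=1,RW=1,US=1,PS=0
  L2 @0x38[5] → 0x3C003  P=1,RW=1,US=0,PS=0
  → PROTECTION_VIOLATION  (3 entries read)
#2 VA=0x383A1A5AE (w,user):
  L0 @0x29[14] → 0x3F007  P=1,RW=1,US=1,PS=0
  L1 @0x3F[29] → 0x41007  P=1,RW=1,US=1,PS=0
  L2 @0x41[26] → 0x43007  P=1,RW=1,US=1,PS=0
  → PA=0x435AE  (3 entries read)
#3 VA=0x14180850A (r,kernel):
  L0 @0x29[5] → 0x47007  P=1,RW=1,US=1,PS=0
  L1 @0x47[12] → 0x4B007  P=1,RW=1,US=1,PS=0
  L2 @0x4B[8] → 0x71004  P=0,RW=0,US=1,PS=0
  → PAGE_NOT_PRESENT  (3 entries read)

Access #3 fault: PAGE_NOT_PRESENT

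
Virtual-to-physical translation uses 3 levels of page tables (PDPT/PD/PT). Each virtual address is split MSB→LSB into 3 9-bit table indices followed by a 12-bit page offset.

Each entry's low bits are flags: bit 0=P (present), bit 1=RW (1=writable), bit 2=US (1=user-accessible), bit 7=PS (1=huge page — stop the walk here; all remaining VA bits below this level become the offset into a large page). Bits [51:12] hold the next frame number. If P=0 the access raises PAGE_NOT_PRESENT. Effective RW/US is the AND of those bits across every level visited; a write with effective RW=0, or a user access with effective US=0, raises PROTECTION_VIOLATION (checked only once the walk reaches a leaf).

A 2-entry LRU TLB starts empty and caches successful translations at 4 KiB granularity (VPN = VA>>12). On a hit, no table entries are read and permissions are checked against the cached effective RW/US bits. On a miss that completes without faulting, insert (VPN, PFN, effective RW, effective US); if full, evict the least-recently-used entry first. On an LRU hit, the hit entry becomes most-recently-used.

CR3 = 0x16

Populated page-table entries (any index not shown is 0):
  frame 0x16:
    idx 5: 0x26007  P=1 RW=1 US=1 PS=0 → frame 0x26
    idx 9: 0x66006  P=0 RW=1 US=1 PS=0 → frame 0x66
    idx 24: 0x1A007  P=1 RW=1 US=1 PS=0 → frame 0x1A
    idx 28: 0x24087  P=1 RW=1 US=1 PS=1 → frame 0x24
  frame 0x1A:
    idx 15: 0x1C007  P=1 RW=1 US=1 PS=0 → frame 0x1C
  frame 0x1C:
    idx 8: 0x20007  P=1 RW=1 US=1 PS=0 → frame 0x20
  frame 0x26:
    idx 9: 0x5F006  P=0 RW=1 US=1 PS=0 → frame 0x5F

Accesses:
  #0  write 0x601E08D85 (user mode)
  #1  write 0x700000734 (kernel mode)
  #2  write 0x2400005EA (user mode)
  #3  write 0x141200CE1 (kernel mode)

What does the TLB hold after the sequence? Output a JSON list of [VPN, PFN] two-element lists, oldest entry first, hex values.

Trace:
#0 VA=0x601E08D85 (w,user):
  L0 @0x16[24] → 0x1A007  P=1,RW=1,US=1,PS=0
  L1 @0x1A[15] → 0x1C007  P=1,RW=1,US=1,PS=0
  L2 @0x1C[8] → 0x20007  P=1,RW=1,US=1,PS=0
  ✓ 0x20D85  — 3 lookups
#1 VA=0x700000734 (w,kernel):
  L0 @0x16[28] → 0x24087  P=1,RW=1,US=1,PS=1
  ✓ 0x24734 (huge @L0)  — 1 lookups
#2 VA=0x2400005EA (w,user):
  L0 @0x16[9] → 0x66006  P=0,RW=1,US=1,PS=0
  ✗ PAGE_NOT_PRESENT  [1 reads]
#3 VA=0x141200CE1 (w,kernel):
  L0 @0x16[5] → 0x26007  P=1,RW=1,US=1,PS=0
  L1 @0x26[9] → 0x5F006  P=0,RW=1,US=1,PS=0
  ✗ PAGE_NOT_PRESENT  [2 reads]

TLB: [["0x601E08", "0x20"], ["0x700000", "0x24"]]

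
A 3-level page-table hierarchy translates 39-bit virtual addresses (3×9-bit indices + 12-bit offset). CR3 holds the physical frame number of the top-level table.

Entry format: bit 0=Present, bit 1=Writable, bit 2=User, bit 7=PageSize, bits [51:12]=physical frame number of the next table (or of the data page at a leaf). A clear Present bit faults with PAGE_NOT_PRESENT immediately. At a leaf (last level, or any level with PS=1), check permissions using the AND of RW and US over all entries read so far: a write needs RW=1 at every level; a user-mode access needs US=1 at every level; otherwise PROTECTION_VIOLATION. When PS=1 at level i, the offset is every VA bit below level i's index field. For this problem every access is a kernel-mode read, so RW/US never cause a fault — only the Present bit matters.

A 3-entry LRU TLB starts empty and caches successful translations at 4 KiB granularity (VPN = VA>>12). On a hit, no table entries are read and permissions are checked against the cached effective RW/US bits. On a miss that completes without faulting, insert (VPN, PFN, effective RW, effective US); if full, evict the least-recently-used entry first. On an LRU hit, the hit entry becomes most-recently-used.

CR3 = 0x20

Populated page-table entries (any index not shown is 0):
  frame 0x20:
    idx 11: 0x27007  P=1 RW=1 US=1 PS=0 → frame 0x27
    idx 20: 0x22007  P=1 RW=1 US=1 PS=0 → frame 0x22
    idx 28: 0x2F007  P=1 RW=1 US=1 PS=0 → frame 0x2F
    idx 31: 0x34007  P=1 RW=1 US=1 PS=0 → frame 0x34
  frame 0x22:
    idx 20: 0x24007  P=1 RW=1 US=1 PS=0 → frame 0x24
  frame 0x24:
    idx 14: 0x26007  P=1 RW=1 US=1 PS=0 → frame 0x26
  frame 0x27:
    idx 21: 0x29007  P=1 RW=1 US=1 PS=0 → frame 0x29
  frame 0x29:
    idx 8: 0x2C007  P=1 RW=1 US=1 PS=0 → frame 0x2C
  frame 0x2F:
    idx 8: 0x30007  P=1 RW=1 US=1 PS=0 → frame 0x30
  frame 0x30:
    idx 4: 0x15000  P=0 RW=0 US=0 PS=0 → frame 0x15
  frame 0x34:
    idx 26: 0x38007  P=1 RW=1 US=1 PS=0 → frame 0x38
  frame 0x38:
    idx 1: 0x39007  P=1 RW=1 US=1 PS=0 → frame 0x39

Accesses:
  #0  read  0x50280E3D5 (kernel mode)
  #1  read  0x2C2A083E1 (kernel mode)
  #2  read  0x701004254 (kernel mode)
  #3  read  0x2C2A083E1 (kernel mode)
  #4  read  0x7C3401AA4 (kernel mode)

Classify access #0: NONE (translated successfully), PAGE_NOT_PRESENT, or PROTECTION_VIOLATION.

Trace:
#0 VA=0x50280E3D5 (r,kernel):
  L0 @0x20[20] → 0x22007  P=1,RW=1,US=1,PS=0
  L1 @0x22[20] → 0x24007  P=1,RW=1,US=1,PS=0
  L2 @0x24[14] → 0x26007  P=1,RW=1,US=1,PS=0
  ✓ 0x263D5  — 3 lookups
#1 VA=0x2C2A083E1 (r,kernel):
  L0 @0x20[11] → 0x27007  P=1,RW=1,US=1,PS=0
  L1 @0x27[21] → 0x29007  P=1,RW=1,US=1,PS=0
  L2 @0x29[8] → 0x2C007  P=1,RW=1,US=1,PS=0
  ✓ 0x2C3E1  — 3 lookups
#2 VA=0x701004254 (r,kernel):
  L0 @0x20[28] → 0x2F007  P=1,RW=1,US=1,PS=0
  L1 @0x2F[8] → 0x30007  P=1,RW=1,US=1,PS=0
  L2 @0x30[4] → 0x15000  P=0,RW=0,US=0,PS=0
  ✗ PAGE_NOT_PRESENT  [3 reads]
#3 VA=0x2C2A083E1 (r,kernel):
  TLB hit vpn=0x2C2A08 → PA=0x2C3E1
#4 VA=0x7C3401AA4 (r,kernel):
  L0 @0x20[31] → 0x34007  P=1,RW=1,US=1,PS=0
  L1 @0x34[26] → 0x38007  P=1,RW=1,US=1,PS=0
  L2 @0x38[1] → 0x39007  P=1,RW=1,US=1,PS=0
  ✓ 0x39AA4  — 3 lookups

Access #0 fault: NONE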